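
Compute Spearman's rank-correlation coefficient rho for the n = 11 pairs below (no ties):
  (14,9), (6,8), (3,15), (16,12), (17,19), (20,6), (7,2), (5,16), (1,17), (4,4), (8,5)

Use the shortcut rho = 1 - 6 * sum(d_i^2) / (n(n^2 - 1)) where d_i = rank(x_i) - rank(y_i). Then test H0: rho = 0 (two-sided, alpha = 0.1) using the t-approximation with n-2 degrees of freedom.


Step 1: Rank x and y separately (midranks; no ties here).
rank(x): 14->8, 6->5, 3->2, 16->9, 17->10, 20->11, 7->6, 5->4, 1->1, 4->3, 8->7
rank(y): 9->6, 8->5, 15->8, 12->7, 19->11, 6->4, 2->1, 16->9, 17->10, 4->2, 5->3
Step 2: d_i = R_x(i) - R_y(i); compute d_i^2.
  (8-6)^2=4, (5-5)^2=0, (2-8)^2=36, (9-7)^2=4, (10-11)^2=1, (11-4)^2=49, (6-1)^2=25, (4-9)^2=25, (1-10)^2=81, (3-2)^2=1, (7-3)^2=16
sum(d^2) = 242.
Step 3: rho = 1 - 6*242 / (11*(11^2 - 1)) = 1 - 1452/1320 = -0.100000.
Step 4: Under H0, t = rho * sqrt((n-2)/(1-rho^2)) = -0.3015 ~ t(9).
Step 5: Two-sided p-value from the t-distribution with 9 df = 0.769875.
Step 6: alpha = 0.1. fail to reject H0.

rho = -0.1000, p = 0.769875, fail to reject H0 at alpha = 0.1.


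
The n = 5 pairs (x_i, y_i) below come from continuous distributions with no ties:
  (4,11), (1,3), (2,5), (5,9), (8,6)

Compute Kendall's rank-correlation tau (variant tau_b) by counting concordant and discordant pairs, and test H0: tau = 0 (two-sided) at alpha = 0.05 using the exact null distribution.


Step 1: Enumerate the 10 unordered pairs (i,j) with i<j and classify each by sign(x_j-x_i) * sign(y_j-y_i).
  (1,2):dx=-3,dy=-8->C; (1,3):dx=-2,dy=-6->C; (1,4):dx=+1,dy=-2->D; (1,5):dx=+4,dy=-5->D
  (2,3):dx=+1,dy=+2->C; (2,4):dx=+4,dy=+6->C; (2,5):dx=+7,dy=+3->C; (3,4):dx=+3,dy=+4->C
  (3,5):dx=+6,dy=+1->C; (4,5):dx=+3,dy=-3->D
Step 2: C = 7, D = 3, total pairs = 10.
Step 3: tau = (C - D)/(n(n-1)/2) = (7 - 3)/10 = 0.400000.
Step 4: Exact two-sided p-value (enumerate n! = 120 permutations of y under H0): p = 0.483333.
Step 5: alpha = 0.05. fail to reject H0.

tau_b = 0.4000 (C=7, D=3), p = 0.483333, fail to reject H0.


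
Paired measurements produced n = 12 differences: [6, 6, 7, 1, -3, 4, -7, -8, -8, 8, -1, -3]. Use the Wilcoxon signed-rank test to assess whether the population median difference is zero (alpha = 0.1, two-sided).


Step 1: Drop any zero differences (none here) and take |d_i|.
|d| = [6, 6, 7, 1, 3, 4, 7, 8, 8, 8, 1, 3]
Step 2: Midrank |d_i| (ties get averaged ranks).
ranks: |6|->6.5, |6|->6.5, |7|->8.5, |1|->1.5, |3|->3.5, |4|->5, |7|->8.5, |8|->11, |8|->11, |8|->11, |1|->1.5, |3|->3.5
Step 3: Attach original signs; sum ranks with positive sign and with negative sign.
W+ = 6.5 + 6.5 + 8.5 + 1.5 + 5 + 11 = 39
W- = 3.5 + 8.5 + 11 + 11 + 1.5 + 3.5 = 39
(Check: W+ + W- = 78 should equal n(n+1)/2 = 78.)
Step 4: Test statistic W = min(W+, W-) = 39.
Step 5: Ties in |d|, so use the tie-corrected normal approximation.
        E[W] = n(n+1)/4 = 12*13/4 = 39.
        Tie groups: |d|=1 (t=2), |d|=3 (t=2), |d|=6 (t=2), |d|=7 (t=2), |d|=8 (t=3); sum(t^3 - t) = 48.
        Var[W] = n(n+1)(2n+1)/24 - sum(t^3-t)/48 = 3900/24 - 48/48 = 161.5.
        z = (W - E[W]) / sqrt(Var[W]) = (39 - 39) / 12.7083 = 0.0000.
        Two-sided p = 2*Phi(z) = 1.000000.
Step 6: alpha = 0.1. fail to reject H0.

W+ = 39, W- = 39, W = min = 39, p = 1.000000, fail to reject H0.


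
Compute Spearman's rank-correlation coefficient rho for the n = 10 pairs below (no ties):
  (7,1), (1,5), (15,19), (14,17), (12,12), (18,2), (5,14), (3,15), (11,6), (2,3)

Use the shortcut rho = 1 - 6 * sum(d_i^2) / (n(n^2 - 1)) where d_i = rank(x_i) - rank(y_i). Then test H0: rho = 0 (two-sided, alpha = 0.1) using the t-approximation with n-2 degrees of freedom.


Step 1: Rank x and y separately (midranks; no ties here).
rank(x): 7->5, 1->1, 15->9, 14->8, 12->7, 18->10, 5->4, 3->3, 11->6, 2->2
rank(y): 1->1, 5->4, 19->10, 17->9, 12->6, 2->2, 14->7, 15->8, 6->5, 3->3
Step 2: d_i = R_x(i) - R_y(i); compute d_i^2.
  (5-1)^2=16, (1-4)^2=9, (9-10)^2=1, (8-9)^2=1, (7-6)^2=1, (10-2)^2=64, (4-7)^2=9, (3-8)^2=25, (6-5)^2=1, (2-3)^2=1
sum(d^2) = 128.
Step 3: rho = 1 - 6*128 / (10*(10^2 - 1)) = 1 - 768/990 = 0.224242.
Step 4: Under H0, t = rho * sqrt((n-2)/(1-rho^2)) = 0.6508 ~ t(8).
Step 5: Two-sided p-value from the t-distribution with 8 df = 0.533401.
Step 6: alpha = 0.1. fail to reject H0.

rho = 0.2242, p = 0.533401, fail to reject H0 at alpha = 0.1.


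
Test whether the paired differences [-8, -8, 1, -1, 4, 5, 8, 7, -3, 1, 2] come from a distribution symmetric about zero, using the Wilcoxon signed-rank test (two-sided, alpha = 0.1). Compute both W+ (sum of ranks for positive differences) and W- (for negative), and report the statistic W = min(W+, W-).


Step 1: Drop any zero differences (none here) and take |d_i|.
|d| = [8, 8, 1, 1, 4, 5, 8, 7, 3, 1, 2]
Step 2: Midrank |d_i| (ties get averaged ranks).
ranks: |8|->10, |8|->10, |1|->2, |1|->2, |4|->6, |5|->7, |8|->10, |7|->8, |3|->5, |1|->2, |2|->4
Step 3: Attach original signs; sum ranks with positive sign and with negative sign.
W+ = 2 + 6 + 7 + 10 + 8 + 2 + 4 = 39
W- = 10 + 10 + 2 + 5 = 27
(Check: W+ + W- = 66 should equal n(n+1)/2 = 66.)
Step 4: Test statistic W = min(W+, W-) = 27.
Step 5: Ties in |d|, so use the tie-corrected normal approximation.
        E[W] = n(n+1)/4 = 11*12/4 = 33.
        Tie groups: |d|=1 (t=3), |d|=8 (t=3); sum(t^3 - t) = 48.
        Var[W] = n(n+1)(2n+1)/24 - sum(t^3-t)/48 = 3036/24 - 48/48 = 125.5.
        z = (W - E[W]) / sqrt(Var[W]) = (27 - 33) / 11.2027 = -0.5356.
        Two-sided p = 2*Phi(z) = 0.592245.
Step 6: alpha = 0.1. fail to reject H0.

W+ = 39, W- = 27, W = min = 27, p = 0.592245, fail to reject H0.


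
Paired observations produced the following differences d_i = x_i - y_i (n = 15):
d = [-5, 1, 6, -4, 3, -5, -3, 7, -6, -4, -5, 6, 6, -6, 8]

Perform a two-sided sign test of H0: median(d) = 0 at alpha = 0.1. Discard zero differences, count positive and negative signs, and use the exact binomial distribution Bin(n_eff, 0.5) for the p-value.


Step 1: Discard zero differences. Original n = 15; n_eff = number of nonzero differences = 15.
Nonzero differences (with sign): -5, +1, +6, -4, +3, -5, -3, +7, -6, -4, -5, +6, +6, -6, +8
Step 2: Count signs: positive = 7, negative = 8.
Step 3: Under H0: P(positive) = 0.5, so the number of positives S ~ Bin(15, 0.5).
Step 4: Two-sided exact p-value = sum of Bin(15,0.5) probabilities at or below the observed probability = 1.000000.
Step 5: alpha = 0.1. fail to reject H0.

n_eff = 15, pos = 7, neg = 8, p = 1.000000, fail to reject H0.


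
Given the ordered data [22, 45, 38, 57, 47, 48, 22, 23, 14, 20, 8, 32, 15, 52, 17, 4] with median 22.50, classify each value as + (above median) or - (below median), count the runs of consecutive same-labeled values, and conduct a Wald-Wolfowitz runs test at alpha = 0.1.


Step 1: Compute median = 22.50; label A = above, B = below.
Labels in order: BAAAAABABBBABABB  (n_A = 8, n_B = 8)
Step 2: Count runs R = 9.
Step 3: Under H0 (random ordering), E[R] = 2*n_A*n_B/(n_A+n_B) + 1 = 2*8*8/16 + 1 = 9.0000.
        Var[R] = 2*n_A*n_B*(2*n_A*n_B - n_A - n_B) / ((n_A+n_B)^2 * (n_A+n_B-1)) = 14336/3840 = 3.7333.
        SD[R] = 1.9322.
Step 4: R = E[R], so z = 0 with no continuity correction.
Step 5: Two-sided p-value via normal approximation = 2*(1 - Phi(|z|)) = 1.000000.
Step 6: alpha = 0.1. fail to reject H0.

R = 9, z = 0.0000, p = 1.000000, fail to reject H0.


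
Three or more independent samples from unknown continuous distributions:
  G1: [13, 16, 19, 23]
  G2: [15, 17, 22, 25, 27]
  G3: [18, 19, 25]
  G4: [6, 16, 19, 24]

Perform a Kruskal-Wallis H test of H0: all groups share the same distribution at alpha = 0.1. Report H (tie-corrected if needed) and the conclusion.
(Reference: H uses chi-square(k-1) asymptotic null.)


Step 1: Combine all N = 16 observations and assign midranks.
sorted (value, group, rank): (6,G4,1), (13,G1,2), (15,G2,3), (16,G1,4.5), (16,G4,4.5), (17,G2,6), (18,G3,7), (19,G1,9), (19,G3,9), (19,G4,9), (22,G2,11), (23,G1,12), (24,G4,13), (25,G2,14.5), (25,G3,14.5), (27,G2,16)
Step 2: Sum ranks within each group.
R_1 = 27.5 (n_1 = 4)
R_2 = 50.5 (n_2 = 5)
R_3 = 30.5 (n_3 = 3)
R_4 = 27.5 (n_4 = 4)
Step 3: H = 12/(N(N+1)) * sum(R_i^2/n_i) - 3(N+1)
     = 12/(16*17) * (27.5^2/4 + 50.5^2/5 + 30.5^2/3 + 27.5^2/4) - 3*17
     = 0.044118 * 1198.26 - 51
     = 1.864338.
Step 4: Ties present; correction factor C = 1 - 36/(16^3 - 16) = 0.991176. Corrected H = 1.864338 / 0.991176 = 1.880935.
Step 5: Under H0, H ~ chi^2(3); p-value = 0.597483.
Step 6: alpha = 0.1. fail to reject H0.

H = 1.8809, df = 3, p = 0.597483, fail to reject H0.


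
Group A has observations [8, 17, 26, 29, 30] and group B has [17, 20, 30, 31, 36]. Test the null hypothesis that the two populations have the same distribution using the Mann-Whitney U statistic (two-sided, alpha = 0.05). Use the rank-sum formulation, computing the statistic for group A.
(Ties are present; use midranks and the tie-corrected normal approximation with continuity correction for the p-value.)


Step 1: Combine and sort all 10 observations; assign midranks.
sorted (value, group): (8,X), (17,X), (17,Y), (20,Y), (26,X), (29,X), (30,X), (30,Y), (31,Y), (36,Y)
ranks: 8->1, 17->2.5, 17->2.5, 20->4, 26->5, 29->6, 30->7.5, 30->7.5, 31->9, 36->10
Step 2: Rank sum for X: R1 = 1 + 2.5 + 5 + 6 + 7.5 = 22.
Step 3: U_X = R1 - n1(n1+1)/2 = 22 - 5*6/2 = 22 - 15 = 7.
       U_Y = n1*n2 - U_X = 25 - 7 = 18.
Step 4: Ties are present, so use the tie-corrected normal approximation (with continuity correction) for the p-value.
Step 5: p-value = 0.293326; compare to alpha = 0.05. fail to reject H0.

U_X = 7, p = 0.293326, fail to reject H0 at alpha = 0.05.


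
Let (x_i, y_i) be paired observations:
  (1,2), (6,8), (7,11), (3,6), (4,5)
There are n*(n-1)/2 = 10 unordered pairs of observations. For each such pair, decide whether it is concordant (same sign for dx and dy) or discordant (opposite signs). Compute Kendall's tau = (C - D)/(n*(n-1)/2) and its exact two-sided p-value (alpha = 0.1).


Step 1: Enumerate the 10 unordered pairs (i,j) with i<j and classify each by sign(x_j-x_i) * sign(y_j-y_i).
  (1,2):dx=+5,dy=+6->C; (1,3):dx=+6,dy=+9->C; (1,4):dx=+2,dy=+4->C; (1,5):dx=+3,dy=+3->C
  (2,3):dx=+1,dy=+3->C; (2,4):dx=-3,dy=-2->C; (2,5):dx=-2,dy=-3->C; (3,4):dx=-4,dy=-5->C
  (3,5):dx=-3,dy=-6->C; (4,5):dx=+1,dy=-1->D
Step 2: C = 9, D = 1, total pairs = 10.
Step 3: tau = (C - D)/(n(n-1)/2) = (9 - 1)/10 = 0.800000.
Step 4: Exact two-sided p-value (enumerate n! = 120 permutations of y under H0): p = 0.083333.
Step 5: alpha = 0.1. reject H0.

tau_b = 0.8000 (C=9, D=1), p = 0.083333, reject H0.


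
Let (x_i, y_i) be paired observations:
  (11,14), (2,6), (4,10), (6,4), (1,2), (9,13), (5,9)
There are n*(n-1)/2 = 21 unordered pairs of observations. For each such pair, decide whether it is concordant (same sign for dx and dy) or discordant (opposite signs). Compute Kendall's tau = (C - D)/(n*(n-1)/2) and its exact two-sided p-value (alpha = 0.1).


Step 1: Enumerate the 21 unordered pairs (i,j) with i<j and classify each by sign(x_j-x_i) * sign(y_j-y_i).
  (1,2):dx=-9,dy=-8->C; (1,3):dx=-7,dy=-4->C; (1,4):dx=-5,dy=-10->C; (1,5):dx=-10,dy=-12->C
  (1,6):dx=-2,dy=-1->C; (1,7):dx=-6,dy=-5->C; (2,3):dx=+2,dy=+4->C; (2,4):dx=+4,dy=-2->D
  (2,5):dx=-1,dy=-4->C; (2,6):dx=+7,dy=+7->C; (2,7):dx=+3,dy=+3->C; (3,4):dx=+2,dy=-6->D
  (3,5):dx=-3,dy=-8->C; (3,6):dx=+5,dy=+3->C; (3,7):dx=+1,dy=-1->D; (4,5):dx=-5,dy=-2->C
  (4,6):dx=+3,dy=+9->C; (4,7):dx=-1,dy=+5->D; (5,6):dx=+8,dy=+11->C; (5,7):dx=+4,dy=+7->C
  (6,7):dx=-4,dy=-4->C
Step 2: C = 17, D = 4, total pairs = 21.
Step 3: tau = (C - D)/(n(n-1)/2) = (17 - 4)/21 = 0.619048.
Step 4: Exact two-sided p-value (enumerate n! = 5040 permutations of y under H0): p = 0.069048.
Step 5: alpha = 0.1. reject H0.

tau_b = 0.6190 (C=17, D=4), p = 0.069048, reject H0.


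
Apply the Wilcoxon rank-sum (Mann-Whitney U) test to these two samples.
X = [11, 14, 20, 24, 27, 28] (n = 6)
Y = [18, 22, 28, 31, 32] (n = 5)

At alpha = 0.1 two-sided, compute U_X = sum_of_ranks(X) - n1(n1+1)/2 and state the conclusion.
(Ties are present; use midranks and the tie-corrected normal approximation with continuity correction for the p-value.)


Step 1: Combine and sort all 11 observations; assign midranks.
sorted (value, group): (11,X), (14,X), (18,Y), (20,X), (22,Y), (24,X), (27,X), (28,X), (28,Y), (31,Y), (32,Y)
ranks: 11->1, 14->2, 18->3, 20->4, 22->5, 24->6, 27->7, 28->8.5, 28->8.5, 31->10, 32->11
Step 2: Rank sum for X: R1 = 1 + 2 + 4 + 6 + 7 + 8.5 = 28.5.
Step 3: U_X = R1 - n1(n1+1)/2 = 28.5 - 6*7/2 = 28.5 - 21 = 7.5.
       U_Y = n1*n2 - U_X = 30 - 7.5 = 22.5.
Step 4: Ties are present, so use the tie-corrected normal approximation (with continuity correction) for the p-value.
Step 5: p-value = 0.200217; compare to alpha = 0.1. fail to reject H0.

U_X = 7.5, p = 0.200217, fail to reject H0 at alpha = 0.1.


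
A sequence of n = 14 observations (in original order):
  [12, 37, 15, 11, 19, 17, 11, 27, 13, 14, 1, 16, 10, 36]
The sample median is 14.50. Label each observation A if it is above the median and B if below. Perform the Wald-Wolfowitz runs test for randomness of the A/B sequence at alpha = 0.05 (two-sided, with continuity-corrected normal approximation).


Step 1: Compute median = 14.50; label A = above, B = below.
Labels in order: BAABAABABBBABA  (n_A = 7, n_B = 7)
Step 2: Count runs R = 10.
Step 3: Under H0 (random ordering), E[R] = 2*n_A*n_B/(n_A+n_B) + 1 = 2*7*7/14 + 1 = 8.0000.
        Var[R] = 2*n_A*n_B*(2*n_A*n_B - n_A - n_B) / ((n_A+n_B)^2 * (n_A+n_B-1)) = 8232/2548 = 3.2308.
        SD[R] = 1.7974.
Step 4: Continuity-corrected z = (R - 0.5 - E[R]) / SD[R] = (10 - 0.5 - 8.0000) / 1.7974 = 0.8345.
Step 5: Two-sided p-value via normal approximation = 2*(1 - Phi(|z|)) = 0.403986.
Step 6: alpha = 0.05. fail to reject H0.

R = 10, z = 0.8345, p = 0.403986, fail to reject H0.


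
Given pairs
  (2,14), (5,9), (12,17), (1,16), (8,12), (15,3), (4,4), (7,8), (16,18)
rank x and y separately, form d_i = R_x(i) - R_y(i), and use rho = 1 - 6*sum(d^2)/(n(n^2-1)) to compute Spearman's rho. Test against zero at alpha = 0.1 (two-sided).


Step 1: Rank x and y separately (midranks; no ties here).
rank(x): 2->2, 5->4, 12->7, 1->1, 8->6, 15->8, 4->3, 7->5, 16->9
rank(y): 14->6, 9->4, 17->8, 16->7, 12->5, 3->1, 4->2, 8->3, 18->9
Step 2: d_i = R_x(i) - R_y(i); compute d_i^2.
  (2-6)^2=16, (4-4)^2=0, (7-8)^2=1, (1-7)^2=36, (6-5)^2=1, (8-1)^2=49, (3-2)^2=1, (5-3)^2=4, (9-9)^2=0
sum(d^2) = 108.
Step 3: rho = 1 - 6*108 / (9*(9^2 - 1)) = 1 - 648/720 = 0.100000.
Step 4: Under H0, t = rho * sqrt((n-2)/(1-rho^2)) = 0.2659 ~ t(7).
Step 5: Two-sided p-value from the t-distribution with 7 df = 0.797972.
Step 6: alpha = 0.1. fail to reject H0.

rho = 0.1000, p = 0.797972, fail to reject H0 at alpha = 0.1.


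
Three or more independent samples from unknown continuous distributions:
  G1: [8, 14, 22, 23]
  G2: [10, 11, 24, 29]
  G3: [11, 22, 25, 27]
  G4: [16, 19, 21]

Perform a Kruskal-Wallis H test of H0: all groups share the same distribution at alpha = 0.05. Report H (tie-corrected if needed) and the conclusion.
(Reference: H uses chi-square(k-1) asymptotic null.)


Step 1: Combine all N = 15 observations and assign midranks.
sorted (value, group, rank): (8,G1,1), (10,G2,2), (11,G2,3.5), (11,G3,3.5), (14,G1,5), (16,G4,6), (19,G4,7), (21,G4,8), (22,G1,9.5), (22,G3,9.5), (23,G1,11), (24,G2,12), (25,G3,13), (27,G3,14), (29,G2,15)
Step 2: Sum ranks within each group.
R_1 = 26.5 (n_1 = 4)
R_2 = 32.5 (n_2 = 4)
R_3 = 40 (n_3 = 4)
R_4 = 21 (n_4 = 3)
Step 3: H = 12/(N(N+1)) * sum(R_i^2/n_i) - 3(N+1)
     = 12/(15*16) * (26.5^2/4 + 32.5^2/4 + 40^2/4 + 21^2/3) - 3*16
     = 0.050000 * 986.625 - 48
     = 1.331250.
Step 4: Ties present; correction factor C = 1 - 12/(15^3 - 15) = 0.996429. Corrected H = 1.331250 / 0.996429 = 1.336022.
Step 5: Under H0, H ~ chi^2(3); p-value = 0.720598.
Step 6: alpha = 0.05. fail to reject H0.

H = 1.3360, df = 3, p = 0.720598, fail to reject H0.


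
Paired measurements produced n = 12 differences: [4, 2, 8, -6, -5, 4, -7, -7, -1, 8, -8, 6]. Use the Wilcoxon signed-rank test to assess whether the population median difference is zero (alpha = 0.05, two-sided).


Step 1: Drop any zero differences (none here) and take |d_i|.
|d| = [4, 2, 8, 6, 5, 4, 7, 7, 1, 8, 8, 6]
Step 2: Midrank |d_i| (ties get averaged ranks).
ranks: |4|->3.5, |2|->2, |8|->11, |6|->6.5, |5|->5, |4|->3.5, |7|->8.5, |7|->8.5, |1|->1, |8|->11, |8|->11, |6|->6.5
Step 3: Attach original signs; sum ranks with positive sign and with negative sign.
W+ = 3.5 + 2 + 11 + 3.5 + 11 + 6.5 = 37.5
W- = 6.5 + 5 + 8.5 + 8.5 + 1 + 11 = 40.5
(Check: W+ + W- = 78 should equal n(n+1)/2 = 78.)
Step 4: Test statistic W = min(W+, W-) = 37.5.
Step 5: Ties in |d|, so use the tie-corrected normal approximation.
        E[W] = n(n+1)/4 = 12*13/4 = 39.
        Tie groups: |d|=4 (t=2), |d|=6 (t=2), |d|=7 (t=2), |d|=8 (t=3); sum(t^3 - t) = 42.
        Var[W] = n(n+1)(2n+1)/24 - sum(t^3-t)/48 = 3900/24 - 42/48 = 161.625.
        z = (W - E[W]) / sqrt(Var[W]) = (37.5 - 39) / 12.7132 = -0.1180.
        Two-sided p = 2*Phi(z) = 0.906077.
Step 6: alpha = 0.05. fail to reject H0.

W+ = 37.5, W- = 40.5, W = min = 37.5, p = 0.906077, fail to reject H0.


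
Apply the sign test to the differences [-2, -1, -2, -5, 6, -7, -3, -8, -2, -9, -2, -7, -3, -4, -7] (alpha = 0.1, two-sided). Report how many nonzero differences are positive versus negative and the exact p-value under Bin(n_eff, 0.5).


Step 1: Discard zero differences. Original n = 15; n_eff = number of nonzero differences = 15.
Nonzero differences (with sign): -2, -1, -2, -5, +6, -7, -3, -8, -2, -9, -2, -7, -3, -4, -7
Step 2: Count signs: positive = 1, negative = 14.
Step 3: Under H0: P(positive) = 0.5, so the number of positives S ~ Bin(15, 0.5).
Step 4: Two-sided exact p-value = sum of Bin(15,0.5) probabilities at or below the observed probability = 0.000977.
Step 5: alpha = 0.1. reject H0.

n_eff = 15, pos = 1, neg = 14, p = 0.000977, reject H0.


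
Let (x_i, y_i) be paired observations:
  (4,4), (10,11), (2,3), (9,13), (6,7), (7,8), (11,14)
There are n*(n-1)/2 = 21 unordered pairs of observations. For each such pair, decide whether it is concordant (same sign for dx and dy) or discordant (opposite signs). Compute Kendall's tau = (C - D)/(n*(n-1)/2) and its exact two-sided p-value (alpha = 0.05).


Step 1: Enumerate the 21 unordered pairs (i,j) with i<j and classify each by sign(x_j-x_i) * sign(y_j-y_i).
  (1,2):dx=+6,dy=+7->C; (1,3):dx=-2,dy=-1->C; (1,4):dx=+5,dy=+9->C; (1,5):dx=+2,dy=+3->C
  (1,6):dx=+3,dy=+4->C; (1,7):dx=+7,dy=+10->C; (2,3):dx=-8,dy=-8->C; (2,4):dx=-1,dy=+2->D
  (2,5):dx=-4,dy=-4->C; (2,6):dx=-3,dy=-3->C; (2,7):dx=+1,dy=+3->C; (3,4):dx=+7,dy=+10->C
  (3,5):dx=+4,dy=+4->C; (3,6):dx=+5,dy=+5->C; (3,7):dx=+9,dy=+11->C; (4,5):dx=-3,dy=-6->C
  (4,6):dx=-2,dy=-5->C; (4,7):dx=+2,dy=+1->C; (5,6):dx=+1,dy=+1->C; (5,7):dx=+5,dy=+7->C
  (6,7):dx=+4,dy=+6->C
Step 2: C = 20, D = 1, total pairs = 21.
Step 3: tau = (C - D)/(n(n-1)/2) = (20 - 1)/21 = 0.904762.
Step 4: Exact two-sided p-value (enumerate n! = 5040 permutations of y under H0): p = 0.002778.
Step 5: alpha = 0.05. reject H0.

tau_b = 0.9048 (C=20, D=1), p = 0.002778, reject H0.


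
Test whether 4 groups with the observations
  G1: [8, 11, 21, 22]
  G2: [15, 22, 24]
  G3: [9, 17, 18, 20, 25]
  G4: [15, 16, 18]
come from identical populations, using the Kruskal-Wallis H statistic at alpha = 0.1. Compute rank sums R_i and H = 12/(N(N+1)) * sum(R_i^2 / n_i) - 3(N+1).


Step 1: Combine all N = 15 observations and assign midranks.
sorted (value, group, rank): (8,G1,1), (9,G3,2), (11,G1,3), (15,G2,4.5), (15,G4,4.5), (16,G4,6), (17,G3,7), (18,G3,8.5), (18,G4,8.5), (20,G3,10), (21,G1,11), (22,G1,12.5), (22,G2,12.5), (24,G2,14), (25,G3,15)
Step 2: Sum ranks within each group.
R_1 = 27.5 (n_1 = 4)
R_2 = 31 (n_2 = 3)
R_3 = 42.5 (n_3 = 5)
R_4 = 19 (n_4 = 3)
Step 3: H = 12/(N(N+1)) * sum(R_i^2/n_i) - 3(N+1)
     = 12/(15*16) * (27.5^2/4 + 31^2/3 + 42.5^2/5 + 19^2/3) - 3*16
     = 0.050000 * 990.979 - 48
     = 1.548958.
Step 4: Ties present; correction factor C = 1 - 18/(15^3 - 15) = 0.994643. Corrected H = 1.548958 / 0.994643 = 1.557301.
Step 5: Under H0, H ~ chi^2(3); p-value = 0.669110.
Step 6: alpha = 0.1. fail to reject H0.

H = 1.5573, df = 3, p = 0.669110, fail to reject H0.


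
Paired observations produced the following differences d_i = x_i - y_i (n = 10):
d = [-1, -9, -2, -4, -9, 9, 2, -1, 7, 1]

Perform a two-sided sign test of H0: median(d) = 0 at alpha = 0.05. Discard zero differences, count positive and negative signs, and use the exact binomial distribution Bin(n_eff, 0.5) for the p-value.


Step 1: Discard zero differences. Original n = 10; n_eff = number of nonzero differences = 10.
Nonzero differences (with sign): -1, -9, -2, -4, -9, +9, +2, -1, +7, +1
Step 2: Count signs: positive = 4, negative = 6.
Step 3: Under H0: P(positive) = 0.5, so the number of positives S ~ Bin(10, 0.5).
Step 4: Two-sided exact p-value = sum of Bin(10,0.5) probabilities at or below the observed probability = 0.753906.
Step 5: alpha = 0.05. fail to reject H0.

n_eff = 10, pos = 4, neg = 6, p = 0.753906, fail to reject H0.


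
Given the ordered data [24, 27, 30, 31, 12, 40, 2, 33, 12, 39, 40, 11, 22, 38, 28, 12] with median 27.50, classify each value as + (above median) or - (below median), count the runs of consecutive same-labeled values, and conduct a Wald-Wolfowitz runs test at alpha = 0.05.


Step 1: Compute median = 27.50; label A = above, B = below.
Labels in order: BBAABABABAABBAAB  (n_A = 8, n_B = 8)
Step 2: Count runs R = 11.
Step 3: Under H0 (random ordering), E[R] = 2*n_A*n_B/(n_A+n_B) + 1 = 2*8*8/16 + 1 = 9.0000.
        Var[R] = 2*n_A*n_B*(2*n_A*n_B - n_A - n_B) / ((n_A+n_B)^2 * (n_A+n_B-1)) = 14336/3840 = 3.7333.
        SD[R] = 1.9322.
Step 4: Continuity-corrected z = (R - 0.5 - E[R]) / SD[R] = (11 - 0.5 - 9.0000) / 1.9322 = 0.7763.
Step 5: Two-sided p-value via normal approximation = 2*(1 - Phi(|z|)) = 0.437558.
Step 6: alpha = 0.05. fail to reject H0.

R = 11, z = 0.7763, p = 0.437558, fail to reject H0.


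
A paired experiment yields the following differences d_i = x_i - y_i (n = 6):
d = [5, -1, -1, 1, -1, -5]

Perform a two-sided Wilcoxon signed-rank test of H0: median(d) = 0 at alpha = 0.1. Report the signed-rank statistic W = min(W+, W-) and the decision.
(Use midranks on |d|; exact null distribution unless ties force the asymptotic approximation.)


Step 1: Drop any zero differences (none here) and take |d_i|.
|d| = [5, 1, 1, 1, 1, 5]
Step 2: Midrank |d_i| (ties get averaged ranks).
ranks: |5|->5.5, |1|->2.5, |1|->2.5, |1|->2.5, |1|->2.5, |5|->5.5
Step 3: Attach original signs; sum ranks with positive sign and with negative sign.
W+ = 5.5 + 2.5 = 8
W- = 2.5 + 2.5 + 2.5 + 5.5 = 13
(Check: W+ + W- = 21 should equal n(n+1)/2 = 21.)
Step 4: Test statistic W = min(W+, W-) = 8.
Step 5: Ties in |d|, so use the tie-corrected normal approximation.
        E[W] = n(n+1)/4 = 6*7/4 = 10.5.
        Tie groups: |d|=1 (t=4), |d|=5 (t=2); sum(t^3 - t) = 66.
        Var[W] = n(n+1)(2n+1)/24 - sum(t^3-t)/48 = 546/24 - 66/48 = 21.375.
        z = (W - E[W]) / sqrt(Var[W]) = (8 - 10.5) / 4.6233 = -0.5407.
        Two-sided p = 2*Phi(z) = 0.588688.
Step 6: alpha = 0.1. fail to reject H0.

W+ = 8, W- = 13, W = min = 8, p = 0.588688, fail to reject H0.


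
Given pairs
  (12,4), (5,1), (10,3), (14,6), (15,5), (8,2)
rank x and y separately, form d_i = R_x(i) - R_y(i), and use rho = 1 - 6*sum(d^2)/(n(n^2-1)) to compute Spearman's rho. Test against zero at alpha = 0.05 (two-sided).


Step 1: Rank x and y separately (midranks; no ties here).
rank(x): 12->4, 5->1, 10->3, 14->5, 15->6, 8->2
rank(y): 4->4, 1->1, 3->3, 6->6, 5->5, 2->2
Step 2: d_i = R_x(i) - R_y(i); compute d_i^2.
  (4-4)^2=0, (1-1)^2=0, (3-3)^2=0, (5-6)^2=1, (6-5)^2=1, (2-2)^2=0
sum(d^2) = 2.
Step 3: rho = 1 - 6*2 / (6*(6^2 - 1)) = 1 - 12/210 = 0.942857.
Step 4: Under H0, t = rho * sqrt((n-2)/(1-rho^2)) = 5.6595 ~ t(4).
Step 5: Two-sided p-value from the t-distribution with 4 df = 0.004805.
Step 6: alpha = 0.05. reject H0.

rho = 0.9429, p = 0.004805, reject H0 at alpha = 0.05.


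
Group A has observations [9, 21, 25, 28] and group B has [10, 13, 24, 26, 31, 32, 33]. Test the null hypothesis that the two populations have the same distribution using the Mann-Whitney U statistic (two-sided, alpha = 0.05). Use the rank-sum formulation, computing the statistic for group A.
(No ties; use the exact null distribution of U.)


Step 1: Combine and sort all 11 observations; assign midranks.
sorted (value, group): (9,X), (10,Y), (13,Y), (21,X), (24,Y), (25,X), (26,Y), (28,X), (31,Y), (32,Y), (33,Y)
ranks: 9->1, 10->2, 13->3, 21->4, 24->5, 25->6, 26->7, 28->8, 31->9, 32->10, 33->11
Step 2: Rank sum for X: R1 = 1 + 4 + 6 + 8 = 19.
Step 3: U_X = R1 - n1(n1+1)/2 = 19 - 4*5/2 = 19 - 10 = 9.
       U_Y = n1*n2 - U_X = 28 - 9 = 19.
Step 4: No ties, so the exact null distribution of U (based on enumerating the C(11,4) = 330 equally likely rank assignments) gives the two-sided p-value.
Step 5: p-value = 0.412121; compare to alpha = 0.05. fail to reject H0.

U_X = 9, p = 0.412121, fail to reject H0 at alpha = 0.05.


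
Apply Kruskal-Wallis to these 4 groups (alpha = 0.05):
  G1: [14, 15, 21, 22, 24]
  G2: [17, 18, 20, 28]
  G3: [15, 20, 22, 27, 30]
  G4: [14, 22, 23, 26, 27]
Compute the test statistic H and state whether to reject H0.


Step 1: Combine all N = 19 observations and assign midranks.
sorted (value, group, rank): (14,G1,1.5), (14,G4,1.5), (15,G1,3.5), (15,G3,3.5), (17,G2,5), (18,G2,6), (20,G2,7.5), (20,G3,7.5), (21,G1,9), (22,G1,11), (22,G3,11), (22,G4,11), (23,G4,13), (24,G1,14), (26,G4,15), (27,G3,16.5), (27,G4,16.5), (28,G2,18), (30,G3,19)
Step 2: Sum ranks within each group.
R_1 = 39 (n_1 = 5)
R_2 = 36.5 (n_2 = 4)
R_3 = 57.5 (n_3 = 5)
R_4 = 57 (n_4 = 5)
Step 3: H = 12/(N(N+1)) * sum(R_i^2/n_i) - 3(N+1)
     = 12/(19*20) * (39^2/5 + 36.5^2/4 + 57.5^2/5 + 57^2/5) - 3*20
     = 0.031579 * 1948.31 - 60
     = 1.525658.
Step 4: Ties present; correction factor C = 1 - 48/(19^3 - 19) = 0.992982. Corrected H = 1.525658 / 0.992982 = 1.536440.
Step 5: Under H0, H ~ chi^2(3); p-value = 0.673886.
Step 6: alpha = 0.05. fail to reject H0.

H = 1.5364, df = 3, p = 0.673886, fail to reject H0.


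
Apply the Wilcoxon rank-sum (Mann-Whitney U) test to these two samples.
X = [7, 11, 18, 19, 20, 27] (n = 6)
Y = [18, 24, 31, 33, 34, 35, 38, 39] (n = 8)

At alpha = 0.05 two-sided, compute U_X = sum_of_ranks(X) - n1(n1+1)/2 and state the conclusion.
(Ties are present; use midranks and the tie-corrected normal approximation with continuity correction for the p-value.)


Step 1: Combine and sort all 14 observations; assign midranks.
sorted (value, group): (7,X), (11,X), (18,X), (18,Y), (19,X), (20,X), (24,Y), (27,X), (31,Y), (33,Y), (34,Y), (35,Y), (38,Y), (39,Y)
ranks: 7->1, 11->2, 18->3.5, 18->3.5, 19->5, 20->6, 24->7, 27->8, 31->9, 33->10, 34->11, 35->12, 38->13, 39->14
Step 2: Rank sum for X: R1 = 1 + 2 + 3.5 + 5 + 6 + 8 = 25.5.
Step 3: U_X = R1 - n1(n1+1)/2 = 25.5 - 6*7/2 = 25.5 - 21 = 4.5.
       U_Y = n1*n2 - U_X = 48 - 4.5 = 43.5.
Step 4: Ties are present, so use the tie-corrected normal approximation (with continuity correction) for the p-value.
Step 5: p-value = 0.014065; compare to alpha = 0.05. reject H0.

U_X = 4.5, p = 0.014065, reject H0 at alpha = 0.05.


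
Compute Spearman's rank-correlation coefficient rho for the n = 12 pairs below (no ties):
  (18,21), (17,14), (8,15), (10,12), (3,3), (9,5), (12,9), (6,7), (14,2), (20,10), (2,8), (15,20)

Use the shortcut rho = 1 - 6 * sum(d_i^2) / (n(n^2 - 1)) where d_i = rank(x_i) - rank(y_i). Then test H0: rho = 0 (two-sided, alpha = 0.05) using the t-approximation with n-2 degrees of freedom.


Step 1: Rank x and y separately (midranks; no ties here).
rank(x): 18->11, 17->10, 8->4, 10->6, 3->2, 9->5, 12->7, 6->3, 14->8, 20->12, 2->1, 15->9
rank(y): 21->12, 14->9, 15->10, 12->8, 3->2, 5->3, 9->6, 7->4, 2->1, 10->7, 8->5, 20->11
Step 2: d_i = R_x(i) - R_y(i); compute d_i^2.
  (11-12)^2=1, (10-9)^2=1, (4-10)^2=36, (6-8)^2=4, (2-2)^2=0, (5-3)^2=4, (7-6)^2=1, (3-4)^2=1, (8-1)^2=49, (12-7)^2=25, (1-5)^2=16, (9-11)^2=4
sum(d^2) = 142.
Step 3: rho = 1 - 6*142 / (12*(12^2 - 1)) = 1 - 852/1716 = 0.503497.
Step 4: Under H0, t = rho * sqrt((n-2)/(1-rho^2)) = 1.8428 ~ t(10).
Step 5: Two-sided p-value from the t-distribution with 10 df = 0.095157.
Step 6: alpha = 0.05. fail to reject H0.

rho = 0.5035, p = 0.095157, fail to reject H0 at alpha = 0.05.


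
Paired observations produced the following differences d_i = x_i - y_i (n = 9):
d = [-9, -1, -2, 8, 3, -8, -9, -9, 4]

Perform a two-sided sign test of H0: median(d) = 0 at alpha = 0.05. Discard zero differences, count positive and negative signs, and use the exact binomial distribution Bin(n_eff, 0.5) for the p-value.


Step 1: Discard zero differences. Original n = 9; n_eff = number of nonzero differences = 9.
Nonzero differences (with sign): -9, -1, -2, +8, +3, -8, -9, -9, +4
Step 2: Count signs: positive = 3, negative = 6.
Step 3: Under H0: P(positive) = 0.5, so the number of positives S ~ Bin(9, 0.5).
Step 4: Two-sided exact p-value = sum of Bin(9,0.5) probabilities at or below the observed probability = 0.507812.
Step 5: alpha = 0.05. fail to reject H0.

n_eff = 9, pos = 3, neg = 6, p = 0.507812, fail to reject H0.


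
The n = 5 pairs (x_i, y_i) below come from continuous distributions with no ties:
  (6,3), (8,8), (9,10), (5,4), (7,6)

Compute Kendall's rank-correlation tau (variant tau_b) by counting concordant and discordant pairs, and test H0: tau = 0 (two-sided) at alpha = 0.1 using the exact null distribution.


Step 1: Enumerate the 10 unordered pairs (i,j) with i<j and classify each by sign(x_j-x_i) * sign(y_j-y_i).
  (1,2):dx=+2,dy=+5->C; (1,3):dx=+3,dy=+7->C; (1,4):dx=-1,dy=+1->D; (1,5):dx=+1,dy=+3->C
  (2,3):dx=+1,dy=+2->C; (2,4):dx=-3,dy=-4->C; (2,5):dx=-1,dy=-2->C; (3,4):dx=-4,dy=-6->C
  (3,5):dx=-2,dy=-4->C; (4,5):dx=+2,dy=+2->C
Step 2: C = 9, D = 1, total pairs = 10.
Step 3: tau = (C - D)/(n(n-1)/2) = (9 - 1)/10 = 0.800000.
Step 4: Exact two-sided p-value (enumerate n! = 120 permutations of y under H0): p = 0.083333.
Step 5: alpha = 0.1. reject H0.

tau_b = 0.8000 (C=9, D=1), p = 0.083333, reject H0.


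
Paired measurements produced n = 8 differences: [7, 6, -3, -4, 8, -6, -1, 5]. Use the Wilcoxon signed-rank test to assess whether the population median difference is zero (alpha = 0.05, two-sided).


Step 1: Drop any zero differences (none here) and take |d_i|.
|d| = [7, 6, 3, 4, 8, 6, 1, 5]
Step 2: Midrank |d_i| (ties get averaged ranks).
ranks: |7|->7, |6|->5.5, |3|->2, |4|->3, |8|->8, |6|->5.5, |1|->1, |5|->4
Step 3: Attach original signs; sum ranks with positive sign and with negative sign.
W+ = 7 + 5.5 + 8 + 4 = 24.5
W- = 2 + 3 + 5.5 + 1 = 11.5
(Check: W+ + W- = 36 should equal n(n+1)/2 = 36.)
Step 4: Test statistic W = min(W+, W-) = 11.5.
Step 5: Ties in |d|, so use the tie-corrected normal approximation.
        E[W] = n(n+1)/4 = 8*9/4 = 18.
        Tie groups: |d|=6 (t=2); sum(t^3 - t) = 6.
        Var[W] = n(n+1)(2n+1)/24 - sum(t^3-t)/48 = 1224/24 - 6/48 = 50.875.
        z = (W - E[W]) / sqrt(Var[W]) = (11.5 - 18) / 7.1327 = -0.9113.
        Two-sided p = 2*Phi(z) = 0.362138.
Step 6: alpha = 0.05. fail to reject H0.

W+ = 24.5, W- = 11.5, W = min = 11.5, p = 0.362138, fail to reject H0.


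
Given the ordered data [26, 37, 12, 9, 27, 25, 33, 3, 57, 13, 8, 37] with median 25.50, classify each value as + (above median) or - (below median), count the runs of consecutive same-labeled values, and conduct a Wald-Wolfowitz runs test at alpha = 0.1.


Step 1: Compute median = 25.50; label A = above, B = below.
Labels in order: AABBABABABBA  (n_A = 6, n_B = 6)
Step 2: Count runs R = 9.
Step 3: Under H0 (random ordering), E[R] = 2*n_A*n_B/(n_A+n_B) + 1 = 2*6*6/12 + 1 = 7.0000.
        Var[R] = 2*n_A*n_B*(2*n_A*n_B - n_A - n_B) / ((n_A+n_B)^2 * (n_A+n_B-1)) = 4320/1584 = 2.7273.
        SD[R] = 1.6514.
Step 4: Continuity-corrected z = (R - 0.5 - E[R]) / SD[R] = (9 - 0.5 - 7.0000) / 1.6514 = 0.9083.
Step 5: Two-sided p-value via normal approximation = 2*(1 - Phi(|z|)) = 0.363722.
Step 6: alpha = 0.1. fail to reject H0.

R = 9, z = 0.9083, p = 0.363722, fail to reject H0.


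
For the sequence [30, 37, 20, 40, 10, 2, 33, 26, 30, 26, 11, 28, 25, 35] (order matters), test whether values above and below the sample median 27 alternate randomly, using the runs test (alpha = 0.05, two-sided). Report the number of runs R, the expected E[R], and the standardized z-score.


Step 1: Compute median = 27; label A = above, B = below.
Labels in order: AABABBABABBABA  (n_A = 7, n_B = 7)
Step 2: Count runs R = 11.
Step 3: Under H0 (random ordering), E[R] = 2*n_A*n_B/(n_A+n_B) + 1 = 2*7*7/14 + 1 = 8.0000.
        Var[R] = 2*n_A*n_B*(2*n_A*n_B - n_A - n_B) / ((n_A+n_B)^2 * (n_A+n_B-1)) = 8232/2548 = 3.2308.
        SD[R] = 1.7974.
Step 4: Continuity-corrected z = (R - 0.5 - E[R]) / SD[R] = (11 - 0.5 - 8.0000) / 1.7974 = 1.3909.
Step 5: Two-sided p-value via normal approximation = 2*(1 - Phi(|z|)) = 0.164264.
Step 6: alpha = 0.05. fail to reject H0.

R = 11, z = 1.3909, p = 0.164264, fail to reject H0.


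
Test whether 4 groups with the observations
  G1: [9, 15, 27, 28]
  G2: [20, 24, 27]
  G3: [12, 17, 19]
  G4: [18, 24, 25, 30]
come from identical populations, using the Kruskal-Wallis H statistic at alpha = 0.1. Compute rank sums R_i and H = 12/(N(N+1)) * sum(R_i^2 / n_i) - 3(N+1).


Step 1: Combine all N = 14 observations and assign midranks.
sorted (value, group, rank): (9,G1,1), (12,G3,2), (15,G1,3), (17,G3,4), (18,G4,5), (19,G3,6), (20,G2,7), (24,G2,8.5), (24,G4,8.5), (25,G4,10), (27,G1,11.5), (27,G2,11.5), (28,G1,13), (30,G4,14)
Step 2: Sum ranks within each group.
R_1 = 28.5 (n_1 = 4)
R_2 = 27 (n_2 = 3)
R_3 = 12 (n_3 = 3)
R_4 = 37.5 (n_4 = 4)
Step 3: H = 12/(N(N+1)) * sum(R_i^2/n_i) - 3(N+1)
     = 12/(14*15) * (28.5^2/4 + 27^2/3 + 12^2/3 + 37.5^2/4) - 3*15
     = 0.057143 * 845.625 - 45
     = 3.321429.
Step 4: Ties present; correction factor C = 1 - 12/(14^3 - 14) = 0.995604. Corrected H = 3.321429 / 0.995604 = 3.336093.
Step 5: Under H0, H ~ chi^2(3); p-value = 0.342651.
Step 6: alpha = 0.1. fail to reject H0.

H = 3.3361, df = 3, p = 0.342651, fail to reject H0.


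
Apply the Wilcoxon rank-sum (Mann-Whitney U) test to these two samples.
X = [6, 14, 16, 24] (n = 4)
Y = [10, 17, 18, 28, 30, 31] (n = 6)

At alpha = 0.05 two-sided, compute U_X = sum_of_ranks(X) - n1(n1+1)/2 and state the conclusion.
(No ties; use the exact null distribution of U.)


Step 1: Combine and sort all 10 observations; assign midranks.
sorted (value, group): (6,X), (10,Y), (14,X), (16,X), (17,Y), (18,Y), (24,X), (28,Y), (30,Y), (31,Y)
ranks: 6->1, 10->2, 14->3, 16->4, 17->5, 18->6, 24->7, 28->8, 30->9, 31->10
Step 2: Rank sum for X: R1 = 1 + 3 + 4 + 7 = 15.
Step 3: U_X = R1 - n1(n1+1)/2 = 15 - 4*5/2 = 15 - 10 = 5.
       U_Y = n1*n2 - U_X = 24 - 5 = 19.
Step 4: No ties, so the exact null distribution of U (based on enumerating the C(10,4) = 210 equally likely rank assignments) gives the two-sided p-value.
Step 5: p-value = 0.171429; compare to alpha = 0.05. fail to reject H0.

U_X = 5, p = 0.171429, fail to reject H0 at alpha = 0.05.


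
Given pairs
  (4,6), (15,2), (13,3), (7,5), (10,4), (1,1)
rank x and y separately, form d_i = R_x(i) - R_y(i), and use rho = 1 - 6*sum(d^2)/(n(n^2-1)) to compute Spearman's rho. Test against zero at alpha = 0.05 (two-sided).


Step 1: Rank x and y separately (midranks; no ties here).
rank(x): 4->2, 15->6, 13->5, 7->3, 10->4, 1->1
rank(y): 6->6, 2->2, 3->3, 5->5, 4->4, 1->1
Step 2: d_i = R_x(i) - R_y(i); compute d_i^2.
  (2-6)^2=16, (6-2)^2=16, (5-3)^2=4, (3-5)^2=4, (4-4)^2=0, (1-1)^2=0
sum(d^2) = 40.
Step 3: rho = 1 - 6*40 / (6*(6^2 - 1)) = 1 - 240/210 = -0.142857.
Step 4: Under H0, t = rho * sqrt((n-2)/(1-rho^2)) = -0.2887 ~ t(4).
Step 5: Two-sided p-value from the t-distribution with 4 df = 0.787172.
Step 6: alpha = 0.05. fail to reject H0.

rho = -0.1429, p = 0.787172, fail to reject H0 at alpha = 0.05.


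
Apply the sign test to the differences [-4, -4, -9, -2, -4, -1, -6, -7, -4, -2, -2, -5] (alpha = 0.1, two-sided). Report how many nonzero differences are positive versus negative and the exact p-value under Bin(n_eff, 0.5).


Step 1: Discard zero differences. Original n = 12; n_eff = number of nonzero differences = 12.
Nonzero differences (with sign): -4, -4, -9, -2, -4, -1, -6, -7, -4, -2, -2, -5
Step 2: Count signs: positive = 0, negative = 12.
Step 3: Under H0: P(positive) = 0.5, so the number of positives S ~ Bin(12, 0.5).
Step 4: Two-sided exact p-value = sum of Bin(12,0.5) probabilities at or below the observed probability = 0.000488.
Step 5: alpha = 0.1. reject H0.

n_eff = 12, pos = 0, neg = 12, p = 0.000488, reject H0.


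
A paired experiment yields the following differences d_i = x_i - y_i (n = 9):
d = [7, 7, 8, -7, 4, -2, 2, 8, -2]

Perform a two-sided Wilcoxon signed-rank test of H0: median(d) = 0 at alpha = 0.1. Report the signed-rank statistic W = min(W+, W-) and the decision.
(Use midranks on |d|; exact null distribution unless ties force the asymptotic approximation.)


Step 1: Drop any zero differences (none here) and take |d_i|.
|d| = [7, 7, 8, 7, 4, 2, 2, 8, 2]
Step 2: Midrank |d_i| (ties get averaged ranks).
ranks: |7|->6, |7|->6, |8|->8.5, |7|->6, |4|->4, |2|->2, |2|->2, |8|->8.5, |2|->2
Step 3: Attach original signs; sum ranks with positive sign and with negative sign.
W+ = 6 + 6 + 8.5 + 4 + 2 + 8.5 = 35
W- = 6 + 2 + 2 = 10
(Check: W+ + W- = 45 should equal n(n+1)/2 = 45.)
Step 4: Test statistic W = min(W+, W-) = 10.
Step 5: Ties in |d|, so use the tie-corrected normal approximation.
        E[W] = n(n+1)/4 = 9*10/4 = 22.5.
        Tie groups: |d|=2 (t=3), |d|=7 (t=3), |d|=8 (t=2); sum(t^3 - t) = 54.
        Var[W] = n(n+1)(2n+1)/24 - sum(t^3-t)/48 = 1710/24 - 54/48 = 70.125.
        z = (W - E[W]) / sqrt(Var[W]) = (10 - 22.5) / 8.3741 = -1.4927.
        Two-sided p = 2*Phi(z) = 0.135515.
Step 6: alpha = 0.1. fail to reject H0.

W+ = 35, W- = 10, W = min = 10, p = 0.135515, fail to reject H0.


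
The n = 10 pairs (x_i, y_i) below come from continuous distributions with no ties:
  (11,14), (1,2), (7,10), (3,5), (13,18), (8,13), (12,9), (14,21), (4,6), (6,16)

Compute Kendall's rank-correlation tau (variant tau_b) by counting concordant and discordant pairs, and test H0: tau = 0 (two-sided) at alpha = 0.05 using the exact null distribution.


Step 1: Enumerate the 45 unordered pairs (i,j) with i<j and classify each by sign(x_j-x_i) * sign(y_j-y_i).
  (1,2):dx=-10,dy=-12->C; (1,3):dx=-4,dy=-4->C; (1,4):dx=-8,dy=-9->C; (1,5):dx=+2,dy=+4->C
  (1,6):dx=-3,dy=-1->C; (1,7):dx=+1,dy=-5->D; (1,8):dx=+3,dy=+7->C; (1,9):dx=-7,dy=-8->C
  (1,10):dx=-5,dy=+2->D; (2,3):dx=+6,dy=+8->C; (2,4):dx=+2,dy=+3->C; (2,5):dx=+12,dy=+16->C
  (2,6):dx=+7,dy=+11->C; (2,7):dx=+11,dy=+7->C; (2,8):dx=+13,dy=+19->C; (2,9):dx=+3,dy=+4->C
  (2,10):dx=+5,dy=+14->C; (3,4):dx=-4,dy=-5->C; (3,5):dx=+6,dy=+8->C; (3,6):dx=+1,dy=+3->C
  (3,7):dx=+5,dy=-1->D; (3,8):dx=+7,dy=+11->C; (3,9):dx=-3,dy=-4->C; (3,10):dx=-1,dy=+6->D
  (4,5):dx=+10,dy=+13->C; (4,6):dx=+5,dy=+8->C; (4,7):dx=+9,dy=+4->C; (4,8):dx=+11,dy=+16->C
  (4,9):dx=+1,dy=+1->C; (4,10):dx=+3,dy=+11->C; (5,6):dx=-5,dy=-5->C; (5,7):dx=-1,dy=-9->C
  (5,8):dx=+1,dy=+3->C; (5,9):dx=-9,dy=-12->C; (5,10):dx=-7,dy=-2->C; (6,7):dx=+4,dy=-4->D
  (6,8):dx=+6,dy=+8->C; (6,9):dx=-4,dy=-7->C; (6,10):dx=-2,dy=+3->D; (7,8):dx=+2,dy=+12->C
  (7,9):dx=-8,dy=-3->C; (7,10):dx=-6,dy=+7->D; (8,9):dx=-10,dy=-15->C; (8,10):dx=-8,dy=-5->C
  (9,10):dx=+2,dy=+10->C
Step 2: C = 38, D = 7, total pairs = 45.
Step 3: tau = (C - D)/(n(n-1)/2) = (38 - 7)/45 = 0.688889.
Step 4: Exact two-sided p-value (enumerate n! = 3628800 permutations of y under H0): p = 0.004687.
Step 5: alpha = 0.05. reject H0.

tau_b = 0.6889 (C=38, D=7), p = 0.004687, reject H0.


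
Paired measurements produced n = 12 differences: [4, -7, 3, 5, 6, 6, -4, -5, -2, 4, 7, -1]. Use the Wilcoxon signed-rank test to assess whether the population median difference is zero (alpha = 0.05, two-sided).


Step 1: Drop any zero differences (none here) and take |d_i|.
|d| = [4, 7, 3, 5, 6, 6, 4, 5, 2, 4, 7, 1]
Step 2: Midrank |d_i| (ties get averaged ranks).
ranks: |4|->5, |7|->11.5, |3|->3, |5|->7.5, |6|->9.5, |6|->9.5, |4|->5, |5|->7.5, |2|->2, |4|->5, |7|->11.5, |1|->1
Step 3: Attach original signs; sum ranks with positive sign and with negative sign.
W+ = 5 + 3 + 7.5 + 9.5 + 9.5 + 5 + 11.5 = 51
W- = 11.5 + 5 + 7.5 + 2 + 1 = 27
(Check: W+ + W- = 78 should equal n(n+1)/2 = 78.)
Step 4: Test statistic W = min(W+, W-) = 27.
Step 5: Ties in |d|, so use the tie-corrected normal approximation.
        E[W] = n(n+1)/4 = 12*13/4 = 39.
        Tie groups: |d|=4 (t=3), |d|=5 (t=2), |d|=6 (t=2), |d|=7 (t=2); sum(t^3 - t) = 42.
        Var[W] = n(n+1)(2n+1)/24 - sum(t^3-t)/48 = 3900/24 - 42/48 = 161.625.
        z = (W - E[W]) / sqrt(Var[W]) = (27 - 39) / 12.7132 = -0.9439.
        Two-sided p = 2*Phi(z) = 0.345220.
Step 6: alpha = 0.05. fail to reject H0.

W+ = 51, W- = 27, W = min = 27, p = 0.345220, fail to reject H0.
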